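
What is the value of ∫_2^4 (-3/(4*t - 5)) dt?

An antiderivative is F(t) = -3*log(4*t - 5)/4.
Then F(4) - F(2) = (-3*log(11)/4) - (-3*log(3)/4) = -3*log(11)/4 + 3*log(3)/4.

-3*log(11)/4 + 3*log(3)/4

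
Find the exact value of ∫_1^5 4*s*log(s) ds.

-24 + 50*log(5)

Integrate by parts once (u = ln s, dv = 4*s ds).
An antiderivative is F(s) = s**2*(2*log(s) - 1).
Then F(5) - F(1) = (-25 + 50*log(5)) - (-1) = -24 + 50*log(5).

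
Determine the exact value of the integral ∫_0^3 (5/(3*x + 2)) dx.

-5*log(2)/3 + 5*log(11)/3

An antiderivative is F(x) = 5*log(3*x + 2)/3.
Then F(3) - F(0) = (5*log(11)/3) - (5*log(2)/3) = -5*log(2)/3 + 5*log(11)/3.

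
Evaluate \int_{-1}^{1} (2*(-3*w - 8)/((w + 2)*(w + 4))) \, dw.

Factor the denominator: w**2 + 6*w + 8 = (w + 4)(w + 2).
Partial fractions: 2*(-3*w - 8)/((w + 2)*(w + 4)) = -4/(w + 4) - 2/(w + 2).
An antiderivative is F(w) = -2*log(w + 2) - 4*log(w + 4).
Then F(1) - F(-1) = (-4*log(5) - 2*log(3)) - (-log(81)) = -4*log(5) + 2*log(3).

-4*log(5) + 2*log(3)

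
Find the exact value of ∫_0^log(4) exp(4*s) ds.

Let u = exp(s), so du = exp(s) ds. When s = 0, u = 1; when s = log(4), u = 4.
The integral becomes ∫ u**3 du from 1 to 4, with antiderivative u**4/4.
Back in s: F(s) = exp(4*s)/4.
Then F(log(4)) - F(0) = (64) - (1/4) = 255/4.

255/4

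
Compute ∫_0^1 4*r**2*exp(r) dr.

Integrate by parts twice (u = r^2, dv = 4*exp(r) dr).
An antiderivative is F(r) = (4*r**2 - 8*r + 8)*exp(r).
Then F(1) - F(0) = (4*E) - (8) = -8 + 4*E.

-8 + 4*E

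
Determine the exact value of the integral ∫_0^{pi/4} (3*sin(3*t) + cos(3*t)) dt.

2*sqrt(2)/3 + 1

An antiderivative is F(t) = sin(3*t)/3 - cos(3*t).
Then F(pi/4) - F(0) = (2*sqrt(2)/3) - (-1) = 2*sqrt(2)/3 + 1.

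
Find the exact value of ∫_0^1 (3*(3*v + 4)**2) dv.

93

Let u = 3*v + 4, so du = 3 dv. When v = 0, u = 4; when v = 1, u = 7.
The integral becomes ∫ u**2 du from 4 to 7, with antiderivative u**3/3.
Back in v: F(v) = (3*v + 4)**3/3.
Then F(1) - F(0) = (343/3) - (64/3) = 93.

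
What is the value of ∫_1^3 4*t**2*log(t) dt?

Integrate by parts once (u = ln t, dv = 4*t**2 dt).
An antiderivative is F(t) = 4*t**3*(3*log(t) - 1)/9.
Then F(3) - F(1) = (-12 + 36*log(3)) - (-4/9) = -104/9 + 36*log(3).

-104/9 + 36*log(3)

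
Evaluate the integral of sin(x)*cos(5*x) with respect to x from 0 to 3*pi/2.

1/6

Use the identity sin(x)cos(5*x) = [sin(6*x) + sin(-4*x)]/2.
An antiderivative is F(x) = cos(4*x)/8 - cos(6*x)/12.
Then F(3*pi/2) - F(0) = (5/24) - (1/24) = 1/6.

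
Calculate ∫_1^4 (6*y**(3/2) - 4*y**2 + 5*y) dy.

279/10

By the power rule, an antiderivative is F(y) = 12*y**(5/2)/5 - 4*y**3/3 + 5*y**2/2.
Then F(4) - F(1) = (472/15) - (107/30) = 279/10.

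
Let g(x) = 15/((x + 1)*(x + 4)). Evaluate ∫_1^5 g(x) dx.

-5*log(3) + 5*log(5)

Factor the denominator: x**2 + 5*x + 4 = (x + 4)(x + 1).
Partial fractions: 15/((x + 1)*(x + 4)) = -5/(x + 4) + 5/(x + 1).
An antiderivative is F(x) = 5*log(x + 1) - 5*log(x + 4).
Then F(5) - F(1) = (-5*log(3) + 5*log(2)) - (-5*log(5) + 5*log(2)) = -5*log(3) + 5*log(5).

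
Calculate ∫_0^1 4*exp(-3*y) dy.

An antiderivative is F(y) = -4*exp(-3*y)/3.
Then F(1) - F(0) = (-4*exp(-3)/3) - (-4/3) = 4/3 - 4*exp(-3)/3.

4/3 - 4*exp(-3)/3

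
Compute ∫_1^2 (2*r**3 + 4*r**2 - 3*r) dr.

By the power rule, an antiderivative is F(r) = r**4/2 + 4*r**3/3 - 3*r**2/2.
Then F(2) - F(1) = (38/3) - (1/3) = 37/3.

37/3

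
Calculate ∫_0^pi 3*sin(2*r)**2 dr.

3*pi/2

Use the identity sin^2(2*r) = (1 - cos(4*r))/2.
An antiderivative is F(r) = 3*r/2 - 3*sin(4*r)/8.
Then F(pi) - F(0) = (3*pi/2) - (0) = 3*pi/2.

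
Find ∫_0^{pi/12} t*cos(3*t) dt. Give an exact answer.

Integrate by parts once (u = t, dv = cos(3*t) dt).
An antiderivative is F(t) = t*sin(3*t)/3 + cos(3*t)/9.
Then F(pi/12) - F(0) = (sqrt(2)*(pi + 4)/72) - (1/9) = -1/9 + sqrt(2)*pi/72 + sqrt(2)/18.

-1/9 + sqrt(2)*pi/72 + sqrt(2)/18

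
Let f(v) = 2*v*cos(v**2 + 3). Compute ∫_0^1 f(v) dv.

Let u = v**2 + 3, so du = 2*v dv. When v = 0, u = 3; when v = 1, u = 4.
The integral becomes ∫ cos(u) du from 3 to 4, with antiderivative sin(u).
Back in v: F(v) = sin(v**2 + 3).
Then F(1) - F(0) = (sin(4)) - (sin(3)) = sin(4) - sin(3).

sin(4) - sin(3)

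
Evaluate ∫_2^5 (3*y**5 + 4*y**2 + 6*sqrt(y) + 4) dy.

-8*sqrt(2) + 20*sqrt(5) + 15897/2

By the power rule, an antiderivative is F(y) = y**6/2 + 4*y**(3/2) + 4*y**3/3 + 4*y.
Then F(5) - F(2) = (20*sqrt(5) + 47995/6) - (8*sqrt(2) + 152/3) = -8*sqrt(2) + 20*sqrt(5) + 15897/2.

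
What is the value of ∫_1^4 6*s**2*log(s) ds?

-42 + 256*log(2)

Integrate by parts once (u = ln s, dv = 6*s**2 ds).
An antiderivative is F(s) = 2*s**3*(3*log(s) - 1)/3.
Then F(4) - F(1) = (-128/3 + 256*log(2)) - (-2/3) = -42 + 256*log(2).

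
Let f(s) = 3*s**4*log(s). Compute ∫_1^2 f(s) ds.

-93/25 + 96*log(2)/5

Integrate by parts once (u = ln s, dv = 3*s**4 ds).
An antiderivative is F(s) = 3*s**5*(5*log(s) - 1)/25.
Then F(2) - F(1) = (-96/25 + 96*log(2)/5) - (-3/25) = -93/25 + 96*log(2)/5.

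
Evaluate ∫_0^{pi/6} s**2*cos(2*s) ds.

-sqrt(3)/8 + sqrt(3)*pi**2/144 + pi/24

Integrate by parts twice (u = s^2, dv = cos(2*s) ds).
An antiderivative is F(s) = s**2*sin(2*s)/2 + s*cos(2*s)/2 - sin(2*s)/4.
Then F(pi/6) - F(0) = (-sqrt(3)/8 + sqrt(3)*pi**2/144 + pi/24) - (0) = -sqrt(3)/8 + sqrt(3)*pi**2/144 + pi/24.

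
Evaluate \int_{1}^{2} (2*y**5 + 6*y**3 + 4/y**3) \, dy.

45

By the power rule, an antiderivative is F(y) = y**6/3 + 3*y**4/2 - 2/y**2.
Then F(2) - F(1) = (269/6) - (-1/6) = 45.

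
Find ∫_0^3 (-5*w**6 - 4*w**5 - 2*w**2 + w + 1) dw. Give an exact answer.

By the power rule, an antiderivative is F(w) = -5*w**7/7 - 2*w**6/3 - 2*w**3/3 + w**2/2 + w.
Then F(3) - F(0) = (-28821/14) - (0) = -28821/14.

-28821/14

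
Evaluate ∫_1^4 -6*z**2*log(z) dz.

Integrate by parts once (u = ln z, dv = -6*z**2 dz).
An antiderivative is F(z) = -2*z**3*(3*log(z) - 1)/3.
Then F(4) - F(1) = (128/3 - 256*log(2)) - (2/3) = 42 - 256*log(2).

42 - 256*log(2)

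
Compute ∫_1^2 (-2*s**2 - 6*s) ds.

By the power rule, an antiderivative is F(s) = -2*s**3/3 - 3*s**2.
Then F(2) - F(1) = (-52/3) - (-11/3) = -41/3.

-41/3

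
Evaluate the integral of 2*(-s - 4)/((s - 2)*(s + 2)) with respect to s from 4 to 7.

-3*log(5) + log(3) + 2*log(2)

Factor the denominator: s**2 - 4 = (s + 2)(s - 2).
Partial fractions: 2*(-s - 4)/((s - 2)*(s + 2)) = 1/(s + 2) - 3/(s - 2).
An antiderivative is F(s) = -3*log(s - 2) + log(s + 2).
Then F(7) - F(4) = (-3*log(5) + 2*log(3)) - (log(3/4)) = -3*log(5) + log(3) + 2*log(2).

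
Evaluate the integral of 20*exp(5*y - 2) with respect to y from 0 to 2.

-(4 - 4*exp(10))*exp(-2)

Let u = 5*y - 2, so du = 5 dy. When y = 0, u = -2; when y = 2, u = 8.
The integral becomes 4·∫ exp(u) du from -2 to 8, with antiderivative 4*exp(u).
Back in y: F(y) = 4*exp(5*y - 2).
Then F(2) - F(0) = (4*exp(8)) - (4*exp(-2)) = -(4 - 4*exp(10))*exp(-2).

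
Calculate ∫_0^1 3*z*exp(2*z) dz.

Integrate by parts once (u = z, dv = 3*exp(2*z) dz).
An antiderivative is F(z) = (6*z - 3)*exp(2*z)/4.
Then F(1) - F(0) = (3*exp(2)/4) - (-3/4) = 3/4 + 3*exp(2)/4.

3/4 + 3*exp(2)/4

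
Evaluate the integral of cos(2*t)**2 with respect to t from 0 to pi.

pi/2

Use the identity cos^2(2*t) = (1 + cos(4*t))/2.
An antiderivative is F(t) = t/2 + sin(4*t)/8.
Then F(pi) - F(0) = (pi/2) - (0) = pi/2.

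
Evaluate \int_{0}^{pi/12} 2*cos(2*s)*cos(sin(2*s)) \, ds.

sin(1/2)

Let u = sin(2*s), so du = 2*cos(2*s) ds. When s = 0, u = 0; when s = pi/12, u = 1/2.
The integral becomes ∫ cos(u) du from 0 to 1/2, with antiderivative sin(u).
Back in s: F(s) = sin(sin(2*s)).
Then F(pi/12) - F(0) = (sin(1/2)) - (0) = sin(1/2).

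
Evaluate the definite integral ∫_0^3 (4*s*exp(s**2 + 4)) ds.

-2*(1 - exp(9))*exp(4)

Let u = s**2 + 4, so du = 2*s ds. When s = 0, u = 4; when s = 3, u = 13.
The integral becomes 2·∫ exp(u) du from 4 to 13, with antiderivative 2*exp(u).
Back in s: F(s) = 2*exp(s**2 + 4).
Then F(3) - F(0) = (2*exp(13)) - (2*exp(4)) = -2*(1 - exp(9))*exp(4).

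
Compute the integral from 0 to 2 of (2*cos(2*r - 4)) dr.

Let u = 2*r - 4, so du = 2 dr. When r = 0, u = -4; when r = 2, u = 0.
The integral becomes ∫ cos(u) du from -4 to 0, with antiderivative sin(u).
Back in r: F(r) = sin(2*r - 4).
Then F(2) - F(0) = (0) - (-sin(4)) = sin(4).

sin(4)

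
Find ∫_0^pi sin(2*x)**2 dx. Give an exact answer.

pi/2

Use the identity sin^2(2*x) = (1 - cos(4*x))/2.
An antiderivative is F(x) = x/2 - sin(4*x)/8.
Then F(pi) - F(0) = (pi/2) - (0) = pi/2.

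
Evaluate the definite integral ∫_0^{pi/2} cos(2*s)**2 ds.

pi/4

Use the identity cos^2(2*s) = (1 + cos(4*s))/2.
An antiderivative is F(s) = s/2 + sin(4*s)/8.
Then F(pi/2) - F(0) = (pi/4) - (0) = pi/4.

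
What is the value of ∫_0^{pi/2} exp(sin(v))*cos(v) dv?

-1 + E

Let u = sin(v), so du = cos(v) dv. When v = 0, u = 0; when v = pi/2, u = 1.
The integral becomes ∫ exp(u) du from 0 to 1, with antiderivative exp(u).
Back in v: F(v) = exp(sin(v)).
Then F(pi/2) - F(0) = (E) - (1) = -1 + E.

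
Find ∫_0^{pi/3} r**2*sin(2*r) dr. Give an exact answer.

Integrate by parts twice (u = r^2, dv = sin(2*r) dr).
An antiderivative is F(r) = -r**2*cos(2*r)/2 + r*sin(2*r)/2 + cos(2*r)/4.
Then F(pi/3) - F(0) = (-1/8 + pi**2/36 + sqrt(3)*pi/12) - (1/4) = -3/8 + pi**2/36 + sqrt(3)*pi/12.

-3/8 + pi**2/36 + sqrt(3)*pi/12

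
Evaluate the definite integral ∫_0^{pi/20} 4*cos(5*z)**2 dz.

1/5 + pi/10

Use the identity cos^2(5*z) = (1 + cos(10*z))/2.
An antiderivative is F(z) = 2*z + sin(10*z)/5.
Then F(pi/20) - F(0) = (1/5 + pi/10) - (0) = 1/5 + pi/10.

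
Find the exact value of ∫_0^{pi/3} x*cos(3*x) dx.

Integrate by parts once (u = x, dv = cos(3*x) dx).
An antiderivative is F(x) = x*sin(3*x)/3 + cos(3*x)/9.
Then F(pi/3) - F(0) = (-1/9) - (1/9) = -2/9.

-2/9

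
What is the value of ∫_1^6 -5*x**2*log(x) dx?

Integrate by parts once (u = ln x, dv = -5*x**2 dx).
An antiderivative is F(x) = -5*x**3*(3*log(x) - 1)/9.
Then F(6) - F(1) = (-360*log(3) - 360*log(2) + 120) - (5/9) = -360*log(3) - 360*log(2) + 1075/9.

-360*log(3) - 360*log(2) + 1075/9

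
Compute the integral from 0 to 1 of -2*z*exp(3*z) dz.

-4*exp(3)/9 - 2/9

Integrate by parts once (u = z, dv = -2*exp(3*z) dz).
An antiderivative is F(z) = (-6*z + 2)*exp(3*z)/9.
Then F(1) - F(0) = (-4*exp(3)/9) - (2/9) = -4*exp(3)/9 - 2/9.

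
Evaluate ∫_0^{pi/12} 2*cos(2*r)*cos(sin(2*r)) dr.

Let u = sin(2*r), so du = 2*cos(2*r) dr. When r = 0, u = 0; when r = pi/12, u = 1/2.
The integral becomes ∫ cos(u) du from 0 to 1/2, with antiderivative sin(u).
Back in r: F(r) = sin(sin(2*r)).
Then F(pi/12) - F(0) = (sin(1/2)) - (0) = sin(1/2).

sin(1/2)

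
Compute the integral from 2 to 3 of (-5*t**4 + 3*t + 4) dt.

-399/2

By the power rule, an antiderivative is F(t) = -t**5 + 3*t**2/2 + 4*t.
Then F(3) - F(2) = (-435/2) - (-18) = -399/2.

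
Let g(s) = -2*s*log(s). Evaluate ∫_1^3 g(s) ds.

Integrate by parts once (u = ln s, dv = -2*s ds).
An antiderivative is F(s) = -s**2*(2*log(s) - 1)/2.
Then F(3) - F(1) = (9/2 - 9*log(3)) - (1/2) = 4 - 9*log(3).

4 - 9*log(3)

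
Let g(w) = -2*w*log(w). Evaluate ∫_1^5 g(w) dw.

12 - 25*log(5)

Integrate by parts once (u = ln w, dv = -2*w dw).
An antiderivative is F(w) = -w**2*(2*log(w) - 1)/2.
Then F(5) - F(1) = (25/2 - 25*log(5)) - (1/2) = 12 - 25*log(5).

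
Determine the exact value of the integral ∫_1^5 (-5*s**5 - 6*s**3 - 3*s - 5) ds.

By the power rule, an antiderivative is F(s) = -5*s**6/6 - 3*s**4/2 - 3*s**2/2 - 5*s.
Then F(5) - F(1) = (-84125/6) - (-53/6) = -14012.

-14012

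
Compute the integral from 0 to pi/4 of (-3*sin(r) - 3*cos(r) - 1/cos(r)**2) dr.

-4

An antiderivative is F(r) = -3*sin(r) + 3*cos(r) - tan(r).
Then F(pi/4) - F(0) = (-1) - (3) = -4.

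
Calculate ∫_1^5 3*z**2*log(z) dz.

Integrate by parts once (u = ln z, dv = 3*z**2 dz).
An antiderivative is F(z) = z**3*(3*log(z) - 1)/3.
Then F(5) - F(1) = (-125/3 + 125*log(5)) - (-1/3) = -124/3 + 125*log(5).

-124/3 + 125*log(5)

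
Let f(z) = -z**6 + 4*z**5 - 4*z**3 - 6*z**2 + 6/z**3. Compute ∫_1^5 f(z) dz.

-282396/175

By the power rule, an antiderivative is F(z) = -z**7/7 + 2*z**6/3 - z**4 - 2*z**3 - 3/z**2.
Then F(5) - F(1) = (-850063/525) - (-115/21) = -282396/175.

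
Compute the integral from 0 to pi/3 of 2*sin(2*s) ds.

3/2

An antiderivative is F(s) = -cos(2*s).
Then F(pi/3) - F(0) = (1/2) - (-1) = 3/2.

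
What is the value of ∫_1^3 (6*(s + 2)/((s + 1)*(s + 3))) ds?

Factor the denominator: s**2 + 4*s + 3 = (s + 3)(s + 1).
Partial fractions: 6*(s + 2)/((s + 1)*(s + 3)) = 3/(s + 3) + 3/(s + 1).
An antiderivative is F(s) = 3*log(s + 1) + 3*log(s + 3).
Then F(3) - F(1) = (3*log(3) + 9*log(2)) - (9*log(2)) = log(27).

log(27)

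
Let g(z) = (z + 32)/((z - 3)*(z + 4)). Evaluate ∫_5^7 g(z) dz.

Factor the denominator: z**2 + z - 12 = (z + 4)(z - 3).
Partial fractions: (z + 32)/((z - 3)*(z + 4)) = -4/(z + 4) + 5/(z - 3).
An antiderivative is F(z) = 5*log(z - 3) - 4*log(z + 4).
Then F(7) - F(5) = (-4*log(11) + 10*log(2)) - (-8*log(3) + 5*log(2)) = -4*log(11) + 5*log(2) + 8*log(3).

-4*log(11) + 5*log(2) + 8*log(3)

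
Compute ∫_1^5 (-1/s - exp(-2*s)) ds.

An antiderivative is F(s) = -log(s) + exp(-2*s)/2.
Then F(5) - F(1) = (-log(5) + exp(-10)/2) - (exp(-2)/2) = -log(5) - exp(-2)/2 + exp(-10)/2.

-log(5) - exp(-2)/2 + exp(-10)/2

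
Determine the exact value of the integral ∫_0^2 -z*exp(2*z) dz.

-3*exp(4)/4 - 1/4

Integrate by parts once (u = z, dv = -exp(2*z) dz).
An antiderivative is F(z) = (-2*z + 1)*exp(2*z)/4.
Then F(2) - F(0) = (-3*exp(4)/4) - (1/4) = -3*exp(4)/4 - 1/4.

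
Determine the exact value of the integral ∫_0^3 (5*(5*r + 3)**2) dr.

Let u = 5*r + 3, so du = 5 dr. When r = 0, u = 3; when r = 3, u = 18.
The integral becomes ∫ u**2 du from 3 to 18, with antiderivative u**3/3.
Back in r: F(r) = (5*r + 3)**3/3.
Then F(3) - F(0) = (1944) - (9) = 1935.

1935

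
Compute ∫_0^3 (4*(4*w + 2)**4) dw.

Let u = 4*w + 2, so du = 4 dw. When w = 0, u = 2; when w = 3, u = 14.
The integral becomes ∫ u**4 du from 2 to 14, with antiderivative u**5/5.
Back in w: F(w) = (4*w + 2)**5/5.
Then F(3) - F(0) = (537824/5) - (32/5) = 537792/5.

537792/5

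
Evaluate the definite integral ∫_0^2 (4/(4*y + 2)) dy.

log(5)

An antiderivative is F(y) = log(4*y + 2).
Then F(2) - F(0) = (log(10)) - (log(2)) = log(5).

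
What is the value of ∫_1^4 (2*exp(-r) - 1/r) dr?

(-log(4**exp(4)) - 2 + 2*exp(3))*exp(-4)

An antiderivative is F(r) = -log(r) - 2*exp(-r).
Then F(4) - F(1) = ((-log(4**exp(4)) - 2)*exp(-4)) - (-2*exp(-1)) = (-log(4**exp(4)) - 2 + 2*exp(3))*exp(-4).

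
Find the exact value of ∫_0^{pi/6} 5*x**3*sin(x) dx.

Integrate by parts 3 times (u = x^3, dv = 5*sin(x) dx).
An antiderivative is F(x) = -5*x**3*cos(x) + 15*x**2*sin(x) + 30*x*cos(x) - 30*sin(x).
Then F(pi/6) - F(0) = (-15 - 5*sqrt(3)*pi**3/432 + 5*pi**2/24 + 5*sqrt(3)*pi/2) - (0) = -15 - 5*sqrt(3)*pi**3/432 + 5*pi**2/24 + 5*sqrt(3)*pi/2.

-15 - 5*sqrt(3)*pi**3/432 + 5*pi**2/24 + 5*sqrt(3)*pi/2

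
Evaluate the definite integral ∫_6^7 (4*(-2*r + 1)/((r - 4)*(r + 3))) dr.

Factor the denominator: r**2 - r - 12 = (r + 3)(r - 4).
Partial fractions: 4*(-2*r + 1)/((r - 4)*(r + 3)) = -4/(r + 3) - 4/(r - 4).
An antiderivative is F(r) = -4*log(r - 4) - 4*log(r + 3).
Then F(7) - F(6) = (-4*log(5) - 4*log(3) - 4*log(2)) - (-8*log(3) - 4*log(2)) = -4*log(5) + 4*log(3).

-4*log(5) + 4*log(3)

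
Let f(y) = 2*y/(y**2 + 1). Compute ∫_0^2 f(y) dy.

Let u = y**2 + 1, so du = 2*y dy. When y = 0, u = 1; when y = 2, u = 5.
The integral becomes ∫ 1/u du from 1 to 5, with antiderivative log(u).
Back in y: F(y) = log(y**2 + 1).
Then F(2) - F(0) = (log(5)) - (0) = log(5).

log(5)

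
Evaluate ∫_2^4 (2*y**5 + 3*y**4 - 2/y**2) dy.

19387/10

By the power rule, an antiderivative is F(y) = y**6/3 + 3*y**5/5 + 2/y.
Then F(4) - F(2) = (59407/30) - (623/15) = 19387/10.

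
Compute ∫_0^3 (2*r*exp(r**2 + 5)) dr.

Let u = r**2 + 5, so du = 2*r dr. When r = 0, u = 5; when r = 3, u = 14.
The integral becomes ∫ exp(u) du from 5 to 14, with antiderivative exp(u).
Back in r: F(r) = exp(r**2 + 5).
Then F(3) - F(0) = (exp(14)) - (exp(5)) = -exp(5) + exp(14).

-exp(5) + exp(14)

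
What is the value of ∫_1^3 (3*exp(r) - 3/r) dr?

An antiderivative is F(r) = 3*exp(r) - 3*log(r).
Then F(3) - F(1) = (-3*log(3) + 3*exp(3)) - (3*exp(1)) = -3*exp(1) - 3*log(3) + 3*exp(3).

-3*exp(1) - 3*log(3) + 3*exp(3)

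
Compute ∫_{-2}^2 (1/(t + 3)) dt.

An antiderivative is F(t) = log(t + 3).
Then F(2) - F(-2) = (log(5)) - (0) = log(5).

log(5)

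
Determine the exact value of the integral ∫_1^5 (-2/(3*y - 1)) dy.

An antiderivative is F(y) = -2*log(3*y - 1)/3.
Then F(5) - F(1) = (-2*log(14)/3) - (-2*log(2)/3) = -2*log(7)/3.

-2*log(7)/3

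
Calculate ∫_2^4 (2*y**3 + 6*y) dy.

156

By the power rule, an antiderivative is F(y) = y**4/2 + 3*y**2.
Then F(4) - F(2) = (176) - (20) = 156.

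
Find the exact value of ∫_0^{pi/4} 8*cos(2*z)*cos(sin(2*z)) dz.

Let u = sin(2*z), so du = 2*cos(2*z) dz. When z = 0, u = 0; when z = pi/4, u = 1.
The integral becomes 4·∫ cos(u) du from 0 to 1, with antiderivative 4*sin(u).
Back in z: F(z) = 4*sin(sin(2*z)).
Then F(pi/4) - F(0) = (4*sin(1)) - (0) = 4*sin(1).

4*sin(1)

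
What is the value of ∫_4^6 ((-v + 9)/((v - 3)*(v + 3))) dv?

Factor the denominator: v**2 - 9 = (v + 3)(v - 3).
Partial fractions: (-v + 9)/((v - 3)*(v + 3)) = -2/(v + 3) + 1/(v - 3).
An antiderivative is F(v) = log(v - 3) - 2*log(v + 3).
Then F(6) - F(4) = (-log(27)) - (-log(49)) = log(49/27).

log(49/27)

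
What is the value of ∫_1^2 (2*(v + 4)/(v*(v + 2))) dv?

Factor the denominator: v**2 + 2*v = (v + 2)v.
Partial fractions: 2*(v + 4)/(v*(v + 2)) = -2/(v + 2) + 4/v.
An antiderivative is F(v) = 4*log(v) - 2*log(v + 2).
Then F(2) - F(1) = (0) - (-log(9)) = log(9).

log(9)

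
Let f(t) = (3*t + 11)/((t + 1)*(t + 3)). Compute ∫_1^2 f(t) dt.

Factor the denominator: t**2 + 4*t + 3 = (t + 3)(t + 1).
Partial fractions: (3*t + 11)/((t + 1)*(t + 3)) = -1/(t + 3) + 4/(t + 1).
An antiderivative is F(t) = 4*log(t + 1) - log(t + 3).
Then F(2) - F(1) = (log(81/5)) - (log(4)) = log(81/20).

log(81/20)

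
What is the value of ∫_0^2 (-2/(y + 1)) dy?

An antiderivative is F(y) = -2*log(y + 1).
Then F(2) - F(0) = (-log(9)) - (0) = -log(9).

-log(9)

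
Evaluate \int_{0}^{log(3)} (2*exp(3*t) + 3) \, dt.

log(27) + 52/3

An antiderivative is F(t) = 2*exp(3*t)/3 + 3*t.
Then F(log(3)) - F(0) = (3*log(3) + 18) - (2/3) = log(27) + 52/3.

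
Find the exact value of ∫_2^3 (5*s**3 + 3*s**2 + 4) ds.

417/4

By the power rule, an antiderivative is F(s) = 5*s**4/4 + s**3 + 4*s.
Then F(3) - F(2) = (561/4) - (36) = 417/4.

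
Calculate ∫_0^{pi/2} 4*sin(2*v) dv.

4

An antiderivative is F(v) = -2*cos(2*v).
Then F(pi/2) - F(0) = (2) - (-2) = 4.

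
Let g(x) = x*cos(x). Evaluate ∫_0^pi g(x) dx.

Integrate by parts once (u = x, dv = cos(x) dx).
An antiderivative is F(x) = x*sin(x) + cos(x).
Then F(pi) - F(0) = (-1) - (1) = -2.

-2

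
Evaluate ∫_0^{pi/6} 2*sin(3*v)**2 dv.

Use the identity sin^2(3*v) = (1 - cos(6*v))/2.
An antiderivative is F(v) = v - sin(6*v)/6.
Then F(pi/6) - F(0) = (pi/6) - (0) = pi/6.

pi/6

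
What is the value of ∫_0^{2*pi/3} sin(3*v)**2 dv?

Use the identity sin^2(3*v) = (1 - cos(6*v))/2.
An antiderivative is F(v) = v/2 - sin(6*v)/12.
Then F(2*pi/3) - F(0) = (pi/3) - (0) = pi/3.

pi/3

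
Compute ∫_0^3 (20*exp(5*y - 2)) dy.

-(4 - 4*exp(15))*exp(-2)

Let u = 5*y - 2, so du = 5 dy. When y = 0, u = -2; when y = 3, u = 13.
The integral becomes 4·∫ exp(u) du from -2 to 13, with antiderivative 4*exp(u).
Back in y: F(y) = 4*exp(5*y - 2).
Then F(3) - F(0) = (4*exp(13)) - (4*exp(-2)) = -(4 - 4*exp(15))*exp(-2).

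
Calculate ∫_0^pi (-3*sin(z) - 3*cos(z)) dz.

An antiderivative is F(z) = -3*sin(z) + 3*cos(z).
Then F(pi) - F(0) = (-3) - (3) = -6.

-6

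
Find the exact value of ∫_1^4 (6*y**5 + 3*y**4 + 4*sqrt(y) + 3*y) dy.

142499/30

By the power rule, an antiderivative is F(y) = y**6 + 3*y**5/5 + 8*y**(3/2)/3 + 3*y**2/2.
Then F(4) - F(1) = (71336/15) - (173/30) = 142499/30.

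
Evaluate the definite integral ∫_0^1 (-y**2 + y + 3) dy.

By the power rule, an antiderivative is F(y) = -y**3/3 + y**2/2 + 3*y.
Then F(1) - F(0) = (19/6) - (0) = 19/6.

19/6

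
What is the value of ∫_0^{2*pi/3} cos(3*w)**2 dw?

pi/3

Use the identity cos^2(3*w) = (1 + cos(6*w))/2.
An antiderivative is F(w) = w/2 + sin(6*w)/12.
Then F(2*pi/3) - F(0) = (pi/3) - (0) = pi/3.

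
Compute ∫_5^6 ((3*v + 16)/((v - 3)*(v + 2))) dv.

Factor the denominator: v**2 - v - 6 = (v + 2)(v - 3).
Partial fractions: (3*v + 16)/((v - 3)*(v + 2)) = -2/(v + 2) + 5/(v - 3).
An antiderivative is F(v) = 5*log(v - 3) - 2*log(v + 2).
Then F(6) - F(5) = (-6*log(2) + 5*log(3)) - (log(32/49)) = -11*log(2) + 2*log(7) + 5*log(3).

-11*log(2) + 2*log(7) + 5*log(3)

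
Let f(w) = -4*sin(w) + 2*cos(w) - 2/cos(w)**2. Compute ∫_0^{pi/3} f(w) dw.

-2 - sqrt(3)

An antiderivative is F(w) = 2*sin(w) + 4*cos(w) - 2*tan(w).
Then F(pi/3) - F(0) = (2 - sqrt(3)) - (4) = -2 - sqrt(3).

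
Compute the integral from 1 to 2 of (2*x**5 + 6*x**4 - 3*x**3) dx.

939/20

By the power rule, an antiderivative is F(x) = x**6/3 + 6*x**5/5 - 3*x**4/4.
Then F(2) - F(1) = (716/15) - (47/60) = 939/20.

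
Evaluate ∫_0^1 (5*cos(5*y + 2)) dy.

-sin(2) + sin(7)

Let u = 5*y + 2, so du = 5 dy. When y = 0, u = 2; when y = 1, u = 7.
The integral becomes ∫ cos(u) du from 2 to 7, with antiderivative sin(u).
Back in y: F(y) = sin(5*y + 2).
Then F(1) - F(0) = (sin(7)) - (sin(2)) = -sin(2) + sin(7).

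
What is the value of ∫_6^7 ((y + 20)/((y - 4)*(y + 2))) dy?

log(32/9)

Factor the denominator: y**2 - 2*y - 8 = (y + 2)(y - 4).
Partial fractions: (y + 20)/((y - 4)*(y + 2)) = -3/(y + 2) + 4/(y - 4).
An antiderivative is F(y) = 4*log(y - 4) - 3*log(y + 2).
Then F(7) - F(6) = (-log(9)) - (-log(32)) = log(32/9).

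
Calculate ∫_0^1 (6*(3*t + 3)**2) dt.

126

Let u = 3*t + 3, so du = 3 dt. When t = 0, u = 3; when t = 1, u = 6.
The integral becomes 2·∫ u**2 du from 3 to 6, with antiderivative 2*u**3/3.
Back in t: F(t) = 2*(3*t + 3)**3/3.
Then F(1) - F(0) = (144) - (18) = 126.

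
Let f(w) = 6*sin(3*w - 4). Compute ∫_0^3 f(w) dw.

Let u = 3*w - 4, so du = 3 dw. When w = 0, u = -4; when w = 3, u = 5.
The integral becomes 2·∫ sin(u) du from -4 to 5, with antiderivative -2*cos(u).
Back in w: F(w) = -2*cos(3*w - 4).
Then F(3) - F(0) = (-2*cos(5)) - (-2*cos(4)) = 2*cos(4) - 2*cos(5).

2*cos(4) - 2*cos(5)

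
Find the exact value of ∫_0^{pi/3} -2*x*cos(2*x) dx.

Integrate by parts once (u = x, dv = -2*cos(2*x) dx).
An antiderivative is F(x) = -x*sin(2*x) - cos(2*x)/2.
Then F(pi/3) - F(0) = (-sqrt(3)*pi/6 + 1/4) - (-1/2) = -sqrt(3)*pi/6 + 3/4.

-sqrt(3)*pi/6 + 3/4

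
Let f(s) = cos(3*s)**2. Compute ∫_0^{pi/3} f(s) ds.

pi/6

Use the identity cos^2(3*s) = (1 + cos(6*s))/2.
An antiderivative is F(s) = s/2 + sin(6*s)/12.
Then F(pi/3) - F(0) = (pi/6) - (0) = pi/6.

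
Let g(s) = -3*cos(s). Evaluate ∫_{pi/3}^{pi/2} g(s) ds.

An antiderivative is F(s) = -3*sin(s).
Then F(pi/2) - F(pi/3) = (-3) - (-3*sqrt(3)/2) = -3 + 3*sqrt(3)/2.

-3 + 3*sqrt(3)/2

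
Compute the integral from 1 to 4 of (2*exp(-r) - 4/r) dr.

An antiderivative is F(r) = -4*log(r) - 2*exp(-r).
Then F(4) - F(1) = (-8*log(2) - 2*exp(-4)) - (-2*exp(-1)) = -8*log(2) - 2*exp(-4) + 2*exp(-1).

-8*log(2) - 2*exp(-4) + 2*exp(-1)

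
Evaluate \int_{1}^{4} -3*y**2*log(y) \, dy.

21 - 128*log(2)

Integrate by parts once (u = ln y, dv = -3*y**2 dy).
An antiderivative is F(y) = -y**3*(3*log(y) - 1)/3.
Then F(4) - F(1) = (64/3 - 128*log(2)) - (1/3) = 21 - 128*log(2).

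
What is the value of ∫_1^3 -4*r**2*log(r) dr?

Integrate by parts once (u = ln r, dv = -4*r**2 dr).
An antiderivative is F(r) = -4*r**3*(3*log(r) - 1)/9.
Then F(3) - F(1) = (12 - 36*log(3)) - (4/9) = 104/9 - 36*log(3).

104/9 - 36*log(3)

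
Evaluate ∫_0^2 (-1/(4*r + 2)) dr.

-log(10)/4 + log(2)/4

An antiderivative is F(r) = -log(4*r + 2)/4.
Then F(2) - F(0) = (-log(10)/4) - (-log(2)/4) = -log(10)/4 + log(2)/4.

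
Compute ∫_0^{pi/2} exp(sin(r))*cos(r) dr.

Let u = sin(r), so du = cos(r) dr. When r = 0, u = 0; when r = pi/2, u = 1.
The integral becomes ∫ exp(u) du from 0 to 1, with antiderivative exp(u).
Back in r: F(r) = exp(sin(r)).
Then F(pi/2) - F(0) = (E) - (1) = -1 + E.

-1 + E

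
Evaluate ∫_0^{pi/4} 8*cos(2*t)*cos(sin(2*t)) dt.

4*sin(1)

Let u = sin(2*t), so du = 2*cos(2*t) dt. When t = 0, u = 0; when t = pi/4, u = 1.
The integral becomes 4·∫ cos(u) du from 0 to 1, with antiderivative 4*sin(u).
Back in t: F(t) = 4*sin(sin(2*t)).
Then F(pi/4) - F(0) = (4*sin(1)) - (0) = 4*sin(1).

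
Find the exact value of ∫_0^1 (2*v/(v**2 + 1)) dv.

log(2)

Let u = v**2 + 1, so du = 2*v dv. When v = 0, u = 1; when v = 1, u = 2.
The integral becomes ∫ 1/u du from 1 to 2, with antiderivative log(u).
Back in v: F(v) = log(v**2 + 1).
Then F(1) - F(0) = (log(2)) - (0) = log(2).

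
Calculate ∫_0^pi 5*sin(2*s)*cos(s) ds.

Use the identity sin(2*s)cos(s) = [sin(3*s) + sin(s)]/2.
An antiderivative is F(s) = -5*cos(s)/2 - 5*cos(3*s)/6.
Then F(pi) - F(0) = (10/3) - (-10/3) = 20/3.

20/3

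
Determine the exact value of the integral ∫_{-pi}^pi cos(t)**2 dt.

pi

Use the identity cos^2(t) = (1 + cos(2*t))/2.
An antiderivative is F(t) = t/2 + sin(2*t)/4.
Then F(pi) - F(-pi) = (pi/2) - (-pi/2) = pi.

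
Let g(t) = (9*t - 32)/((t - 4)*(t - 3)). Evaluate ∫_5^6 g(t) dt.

-log(2) + 5*log(3)

Factor the denominator: t**2 - 7*t + 12 = (t - 3)(t - 4).
Partial fractions: (9*t - 32)/((t - 4)*(t - 3)) = 5/(t - 3) + 4/(t - 4).
An antiderivative is F(t) = 4*log(t - 4) + 5*log(t - 3).
Then F(6) - F(5) = (4*log(2) + 5*log(3)) - (log(32)) = -log(2) + 5*log(3).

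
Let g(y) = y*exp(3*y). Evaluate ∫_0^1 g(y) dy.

1/9 + 2*exp(3)/9

Integrate by parts once (u = y, dv = exp(3*y) dy).
An antiderivative is F(y) = (3*y - 1)*exp(3*y)/9.
Then F(1) - F(0) = (2*exp(3)/9) - (-1/9) = 1/9 + 2*exp(3)/9.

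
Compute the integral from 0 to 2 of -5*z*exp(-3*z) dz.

Integrate by parts once (u = z, dv = -5*exp(-3*z) dz).
An antiderivative is F(z) = (15*z + 5)*exp(-3*z)/9.
Then F(2) - F(0) = (35*exp(-6)/9) - (5/9) = -5/9 + 35*exp(-6)/9.

-5/9 + 35*exp(-6)/9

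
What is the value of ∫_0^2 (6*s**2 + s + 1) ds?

20

By the power rule, an antiderivative is F(s) = 2*s**3 + s**2/2 + s.
Then F(2) - F(0) = (20) - (0) = 20.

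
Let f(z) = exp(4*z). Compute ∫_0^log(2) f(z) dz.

Let u = exp(z), so du = exp(z) dz. When z = 0, u = 1; when z = log(2), u = 2.
The integral becomes ∫ u**3 du from 1 to 2, with antiderivative u**4/4.
Back in z: F(z) = exp(4*z)/4.
Then F(log(2)) - F(0) = (4) - (1/4) = 15/4.

15/4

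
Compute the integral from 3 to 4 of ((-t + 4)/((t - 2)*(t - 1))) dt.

Factor the denominator: t**2 - 3*t + 2 = (t - 1)(t - 2).
Partial fractions: (-t + 4)/((t - 2)*(t - 1)) = -3/(t - 1) + 2/(t - 2).
An antiderivative is F(t) = 2*log(t - 2) - 3*log(t - 1).
Then F(4) - F(3) = (log(4/27)) - (-log(8)) = log(32/27).

log(32/27)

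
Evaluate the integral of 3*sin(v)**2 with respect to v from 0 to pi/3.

Use the identity sin^2(v) = (1 - cos(2*v))/2.
An antiderivative is F(v) = 3*v/2 - 3*sin(2*v)/4.
Then F(pi/3) - F(0) = (-3*sqrt(3)/8 + pi/2) - (0) = -3*sqrt(3)/8 + pi/2.

-3*sqrt(3)/8 + pi/2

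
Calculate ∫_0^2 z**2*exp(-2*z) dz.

(-13 + exp(4))*exp(-4)/4

Integrate by parts twice (u = z^2, dv = exp(-2*z) dz).
An antiderivative is F(z) = (-2*z**2 - 2*z - 1)*exp(-2*z)/4.
Then F(2) - F(0) = (-13*exp(-4)/4) - (-1/4) = (-13 + exp(4))*exp(-4)/4.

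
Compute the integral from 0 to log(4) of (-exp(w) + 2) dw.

An antiderivative is F(w) = 2*w - exp(w).
Then F(log(4)) - F(0) = (-4 + 4*log(2)) - (-1) = -3 + log(16).

-3 + log(16)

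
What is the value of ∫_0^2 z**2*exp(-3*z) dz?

Integrate by parts twice (u = z^2, dv = exp(-3*z) dz).
An antiderivative is F(z) = (-9*z**2 - 6*z - 2)*exp(-3*z)/27.
Then F(2) - F(0) = (-50*exp(-6)/27) - (-2/27) = 2/27 - 50*exp(-6)/27.

2/27 - 50*exp(-6)/27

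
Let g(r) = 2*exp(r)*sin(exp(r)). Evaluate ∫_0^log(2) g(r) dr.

Let u = exp(r), so du = exp(r) dr. When r = 0, u = 1; when r = log(2), u = 2.
The integral becomes 2·∫ sin(u) du from 1 to 2, with antiderivative -2*cos(u).
Back in r: F(r) = -2*cos(exp(r)).
Then F(log(2)) - F(0) = (-2*cos(2)) - (-2*cos(1)) = -2*cos(2) + 2*cos(1).

-2*cos(2) + 2*cos(1)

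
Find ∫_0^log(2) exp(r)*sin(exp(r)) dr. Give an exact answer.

-cos(2) + cos(1)

Let u = exp(r), so du = exp(r) dr. When r = 0, u = 1; when r = log(2), u = 2.
The integral becomes ∫ sin(u) du from 1 to 2, with antiderivative -cos(u).
Back in r: F(r) = -cos(exp(r)).
Then F(log(2)) - F(0) = (-cos(2)) - (-cos(1)) = -cos(2) + cos(1).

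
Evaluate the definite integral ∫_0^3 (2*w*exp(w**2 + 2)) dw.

Let u = w**2 + 2, so du = 2*w dw. When w = 0, u = 2; when w = 3, u = 11.
The integral becomes ∫ exp(u) du from 2 to 11, with antiderivative exp(u).
Back in w: F(w) = exp(w**2 + 2).
Then F(3) - F(0) = (exp(11)) - (exp(2)) = -exp(2) + exp(11).

-exp(2) + exp(11)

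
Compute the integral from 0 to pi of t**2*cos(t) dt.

Integrate by parts twice (u = t^2, dv = cos(t) dt).
An antiderivative is F(t) = t**2*sin(t) + 2*t*cos(t) - 2*sin(t).
Then F(pi) - F(0) = (-2*pi) - (0) = -2*pi.

-2*pi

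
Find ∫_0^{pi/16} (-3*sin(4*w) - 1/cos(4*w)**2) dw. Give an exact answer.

An antiderivative is F(w) = 3*cos(4*w)/4 - tan(4*w)/4.
Then F(pi/16) - F(0) = (-1/4 + 3*sqrt(2)/8) - (3/4) = -1 + 3*sqrt(2)/8.

-1 + 3*sqrt(2)/8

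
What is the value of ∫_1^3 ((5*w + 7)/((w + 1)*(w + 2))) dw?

Factor the denominator: w**2 + 3*w + 2 = (w + 2)(w + 1).
Partial fractions: (5*w + 7)/((w + 1)*(w + 2)) = 3/(w + 2) + 2/(w + 1).
An antiderivative is F(w) = 2*log(w + 1) + 3*log(w + 2).
Then F(3) - F(1) = (4*log(2) + 3*log(5)) - (2*log(2) + 3*log(3)) = -3*log(3) + 2*log(2) + 3*log(5).

-3*log(3) + 2*log(2) + 3*log(5)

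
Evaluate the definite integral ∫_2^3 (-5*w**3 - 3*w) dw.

By the power rule, an antiderivative is F(w) = -5*w**4/4 - 3*w**2/2.
Then F(3) - F(2) = (-459/4) - (-26) = -355/4.

-355/4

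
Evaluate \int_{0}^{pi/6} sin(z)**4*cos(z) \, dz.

1/160

Let u = sin(z), so du = cos(z) dz. When z = 0, u = 0; when z = pi/6, u = 1/2.
The integral becomes ∫ u**4 du from 0 to 1/2, with antiderivative u**5/5.
Back in z: F(z) = sin(z)**5/5.
Then F(pi/6) - F(0) = (1/160) - (0) = 1/160.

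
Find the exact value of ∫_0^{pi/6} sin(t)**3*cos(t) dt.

Let u = sin(t), so du = cos(t) dt. When t = 0, u = 0; when t = pi/6, u = 1/2.
The integral becomes ∫ u**3 du from 0 to 1/2, with antiderivative u**4/4.
Back in t: F(t) = sin(t)**4/4.
Then F(pi/6) - F(0) = (1/64) - (0) = 1/64.

1/64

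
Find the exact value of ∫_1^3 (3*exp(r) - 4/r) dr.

An antiderivative is F(r) = 3*exp(r) - 4*log(r).
Then F(3) - F(1) = (-log(81) + 3*exp(3)) - (3*exp(1)) = -3*exp(1) - log(81) + 3*exp(3).

-3*exp(1) - log(81) + 3*exp(3)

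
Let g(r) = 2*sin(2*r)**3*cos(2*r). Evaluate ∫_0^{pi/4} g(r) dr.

Let u = sin(2*r), so du = 2*cos(2*r) dr. When r = 0, u = 0; when r = pi/4, u = 1.
The integral becomes ∫ u**3 du from 0 to 1, with antiderivative u**4/4.
Back in r: F(r) = sin(2*r)**4/4.
Then F(pi/4) - F(0) = (1/4) - (0) = 1/4.

1/4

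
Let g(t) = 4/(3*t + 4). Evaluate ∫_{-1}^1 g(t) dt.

An antiderivative is F(t) = 4*log(3*t + 4)/3.
Then F(1) - F(-1) = (4*log(7)/3) - (0) = 4*log(7)/3.

4*log(7)/3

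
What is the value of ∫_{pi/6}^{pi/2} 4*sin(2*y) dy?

An antiderivative is F(y) = -2*cos(2*y).
Then F(pi/2) - F(pi/6) = (2) - (-1) = 3.

3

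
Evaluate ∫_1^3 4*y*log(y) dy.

Integrate by parts once (u = ln y, dv = 4*y dy).
An antiderivative is F(y) = y**2*(2*log(y) - 1).
Then F(3) - F(1) = (-9 + 18*log(3)) - (-1) = -8 + 18*log(3).

-8 + 18*log(3)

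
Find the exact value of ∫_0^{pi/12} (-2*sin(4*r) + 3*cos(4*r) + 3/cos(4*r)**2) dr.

An antiderivative is F(r) = 3*sin(4*r)/4 + cos(4*r)/2 + 3*tan(4*r)/4.
Then F(pi/12) - F(0) = (1/4 + 9*sqrt(3)/8) - (1/2) = -1/4 + 9*sqrt(3)/8.

-1/4 + 9*sqrt(3)/8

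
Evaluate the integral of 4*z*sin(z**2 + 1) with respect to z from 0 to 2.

Let u = z**2 + 1, so du = 2*z dz. When z = 0, u = 1; when z = 2, u = 5.
The integral becomes 2·∫ sin(u) du from 1 to 5, with antiderivative -2*cos(u).
Back in z: F(z) = -2*cos(z**2 + 1).
Then F(2) - F(0) = (-2*cos(5)) - (-2*cos(1)) = -2*cos(5) + 2*cos(1).

-2*cos(5) + 2*cos(1)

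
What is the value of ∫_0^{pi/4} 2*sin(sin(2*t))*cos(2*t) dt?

1 - cos(1)

Let u = sin(2*t), so du = 2*cos(2*t) dt. When t = 0, u = 0; when t = pi/4, u = 1.
The integral becomes ∫ sin(u) du from 0 to 1, with antiderivative -cos(u).
Back in t: F(t) = -cos(sin(2*t)).
Then F(pi/4) - F(0) = (-cos(1)) - (-1) = 1 - cos(1).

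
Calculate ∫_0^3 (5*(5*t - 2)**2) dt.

735

Let u = 5*t - 2, so du = 5 dt. When t = 0, u = -2; when t = 3, u = 13.
The integral becomes ∫ u**2 du from -2 to 13, with antiderivative u**3/3.
Back in t: F(t) = (5*t - 2)**3/3.
Then F(3) - F(0) = (2197/3) - (-8/3) = 735.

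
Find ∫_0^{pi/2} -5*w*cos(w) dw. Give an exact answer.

Integrate by parts once (u = w, dv = -5*cos(w) dw).
An antiderivative is F(w) = -5*w*sin(w) - 5*cos(w).
Then F(pi/2) - F(0) = (-5*pi/2) - (-5) = 5 - 5*pi/2.

5 - 5*pi/2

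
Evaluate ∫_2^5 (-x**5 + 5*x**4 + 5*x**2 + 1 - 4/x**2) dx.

By the power rule, an antiderivative is F(x) = -x**6/6 + x**5 + 5*x**3/3 + x + 4/x.
Then F(5) - F(2) = (22049/30) - (116/3) = 6963/10.

6963/10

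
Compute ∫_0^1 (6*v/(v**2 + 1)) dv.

log(8)

Let u = v**2 + 1, so du = 2*v dv. When v = 0, u = 1; when v = 1, u = 2.
The integral becomes 3·∫ 1/u du from 1 to 2, with antiderivative 3*log(u).
Back in v: F(v) = 3*log(v**2 + 1).
Then F(1) - F(0) = (log(8)) - (0) = log(8).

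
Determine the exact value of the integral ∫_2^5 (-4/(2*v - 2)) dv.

-log(16)

An antiderivative is F(v) = -2*log(2*v - 2).
Then F(5) - F(2) = (-log(64)) - (-log(4)) = -log(16).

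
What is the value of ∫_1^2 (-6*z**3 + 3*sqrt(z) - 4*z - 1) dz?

-63/2 + 4*sqrt(2)

By the power rule, an antiderivative is F(z) = -3*z**4/2 + 2*z**(3/2) - 2*z**2 - z.
Then F(2) - F(1) = (-34 + 4*sqrt(2)) - (-5/2) = -63/2 + 4*sqrt(2).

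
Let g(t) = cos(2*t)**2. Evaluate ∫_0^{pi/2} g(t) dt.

pi/4

Use the identity cos^2(2*t) = (1 + cos(4*t))/2.
An antiderivative is F(t) = t/2 + sin(4*t)/8.
Then F(pi/2) - F(0) = (pi/4) - (0) = pi/4.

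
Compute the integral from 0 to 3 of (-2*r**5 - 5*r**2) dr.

-288

By the power rule, an antiderivative is F(r) = -r**6/3 - 5*r**3/3.
Then F(3) - F(0) = (-288) - (0) = -288.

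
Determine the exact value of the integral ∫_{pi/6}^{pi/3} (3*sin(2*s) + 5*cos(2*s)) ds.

3/2

An antiderivative is F(s) = 5*sin(2*s)/2 - 3*cos(2*s)/2.
Then F(pi/3) - F(pi/6) = (3/4 + 5*sqrt(3)/4) - (-3/4 + 5*sqrt(3)/4) = 3/2.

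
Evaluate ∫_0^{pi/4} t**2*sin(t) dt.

Integrate by parts twice (u = t^2, dv = sin(t) dt).
An antiderivative is F(t) = -t**2*cos(t) + 2*t*sin(t) + 2*cos(t).
Then F(pi/4) - F(0) = (sqrt(2)*(-pi**2 + 8*pi + 32)/32) - (2) = -2 - sqrt(2)*pi**2/32 + sqrt(2)*pi/4 + sqrt(2).

-2 - sqrt(2)*pi**2/32 + sqrt(2)*pi/4 + sqrt(2)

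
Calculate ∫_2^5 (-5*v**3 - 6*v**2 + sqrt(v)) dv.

-3981/4 - 4*sqrt(2)/3 + 10*sqrt(5)/3

By the power rule, an antiderivative is F(v) = -5*v**4/4 + 2*v**(3/2)/3 - 2*v**3.
Then F(5) - F(2) = (-4125/4 + 10*sqrt(5)/3) - (-36 + 4*sqrt(2)/3) = -3981/4 - 4*sqrt(2)/3 + 10*sqrt(5)/3.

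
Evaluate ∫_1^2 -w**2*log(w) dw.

7/9 - 8*log(2)/3

Integrate by parts once (u = ln w, dv = -w**2 dw).
An antiderivative is F(w) = -w**3*(3*log(w) - 1)/9.
Then F(2) - F(1) = (8/9 - 8*log(2)/3) - (1/9) = 7/9 - 8*log(2)/3.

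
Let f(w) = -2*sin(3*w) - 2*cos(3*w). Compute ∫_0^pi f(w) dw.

An antiderivative is F(w) = -2*sin(3*w)/3 + 2*cos(3*w)/3.
Then F(pi) - F(0) = (-2/3) - (2/3) = -4/3.

-4/3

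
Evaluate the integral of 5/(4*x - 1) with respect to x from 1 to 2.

-5*log(3)/4 + 5*log(7)/4

An antiderivative is F(x) = 5*log(4*x - 1)/4.
Then F(2) - F(1) = (5*log(7)/4) - (5*log(3)/4) = -5*log(3)/4 + 5*log(7)/4.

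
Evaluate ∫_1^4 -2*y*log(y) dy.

Integrate by parts once (u = ln y, dv = -2*y dy).
An antiderivative is F(y) = -y**2*(2*log(y) - 1)/2.
Then F(4) - F(1) = (8 - 32*log(2)) - (1/2) = 15/2 - 32*log(2).

15/2 - 32*log(2)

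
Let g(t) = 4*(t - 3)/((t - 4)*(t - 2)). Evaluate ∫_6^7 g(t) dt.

Factor the denominator: t**2 - 6*t + 8 = (t - 2)(t - 4).
Partial fractions: 4*(t - 3)/((t - 4)*(t - 2)) = 2/(t - 2) + 2/(t - 4).
An antiderivative is F(t) = 2*log(t - 4) + 2*log(t - 2).
Then F(7) - F(6) = (2*log(3) + 2*log(5)) - (log(64)) = -6*log(2) + 2*log(3) + 2*log(5).

-6*log(2) + 2*log(3) + 2*log(5)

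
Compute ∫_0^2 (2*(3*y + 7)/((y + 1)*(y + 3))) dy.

Factor the denominator: y**2 + 4*y + 3 = (y + 3)(y + 1).
Partial fractions: 2*(3*y + 7)/((y + 1)*(y + 3)) = 2/(y + 3) + 4/(y + 1).
An antiderivative is F(y) = 4*log(y + 1) + 2*log(y + 3).
Then F(2) - F(0) = (2*log(5) + 4*log(3)) - (log(9)) = 2*log(3) + 2*log(5).

2*log(3) + 2*log(5)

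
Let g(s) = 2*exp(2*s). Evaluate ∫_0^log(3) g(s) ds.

An antiderivative is F(s) = exp(2*s).
Then F(log(3)) - F(0) = (9) - (1) = 8.

8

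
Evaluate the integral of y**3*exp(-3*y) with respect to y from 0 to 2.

Integrate by parts 3 times (u = y^3, dv = exp(-3*y) dy).
An antiderivative is F(y) = (-9*y**3 - 9*y**2 - 6*y - 2)*exp(-3*y)/27.
Then F(2) - F(0) = (-122*exp(-6)/27) - (-2/27) = 2/27 - 122*exp(-6)/27.

2/27 - 122*exp(-6)/27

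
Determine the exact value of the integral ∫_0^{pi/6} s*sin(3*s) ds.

Integrate by parts once (u = s, dv = sin(3*s) ds).
An antiderivative is F(s) = -s*cos(3*s)/3 + sin(3*s)/9.
Then F(pi/6) - F(0) = (1/9) - (0) = 1/9.

1/9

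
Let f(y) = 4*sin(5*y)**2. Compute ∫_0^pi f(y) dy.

Use the identity sin^2(5*y) = (1 - cos(10*y))/2.
An antiderivative is F(y) = 2*y - sin(10*y)/5.
Then F(pi) - F(0) = (2*pi) - (0) = 2*pi.

2*pi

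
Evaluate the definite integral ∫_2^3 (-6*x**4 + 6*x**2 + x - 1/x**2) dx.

-3193/15

By the power rule, an antiderivative is F(x) = -6*x**5/5 + 2*x**3 + x**2/2 + 1/x.
Then F(3) - F(2) = (-6983/30) - (-199/10) = -3193/15.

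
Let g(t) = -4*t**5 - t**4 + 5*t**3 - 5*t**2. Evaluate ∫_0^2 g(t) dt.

-212/5

By the power rule, an antiderivative is F(t) = -2*t**6/3 - t**5/5 + 5*t**4/4 - 5*t**3/3.
Then F(2) - F(0) = (-212/5) - (0) = -212/5.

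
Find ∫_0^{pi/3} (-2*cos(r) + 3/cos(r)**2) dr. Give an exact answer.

An antiderivative is F(r) = -2*sin(r) + 3*tan(r).
Then F(pi/3) - F(0) = (2*sqrt(3)) - (0) = 2*sqrt(3).

2*sqrt(3)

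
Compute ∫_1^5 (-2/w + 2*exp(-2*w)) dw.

An antiderivative is F(w) = -2*log(w) - exp(-2*w).
Then F(5) - F(1) = (-2*log(5) - exp(-10)) - (-exp(-2)) = -2*log(5) - exp(-10) + exp(-2).

-2*log(5) - exp(-10) + exp(-2)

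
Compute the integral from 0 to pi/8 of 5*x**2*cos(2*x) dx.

5*sqrt(2)*(-32 + pi**2 + 8*pi)/256

Integrate by parts twice (u = x^2, dv = 5*cos(2*x) dx).
An antiderivative is F(x) = 5*x**2*sin(2*x)/2 + 5*x*cos(2*x)/2 - 5*sin(2*x)/4.
Then F(pi/8) - F(0) = (5*sqrt(2)*(-32 + pi**2 + 8*pi)/256) - (0) = 5*sqrt(2)*(-32 + pi**2 + 8*pi)/256.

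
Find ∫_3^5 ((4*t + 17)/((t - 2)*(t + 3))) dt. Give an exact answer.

Factor the denominator: t**2 + t - 6 = (t + 3)(t - 2).
Partial fractions: (4*t + 17)/((t - 2)*(t + 3)) = -1/(t + 3) + 5/(t - 2).
An antiderivative is F(t) = 5*log(t - 2) - log(t + 3).
Then F(5) - F(3) = (-3*log(2) + 5*log(3)) - (-log(6)) = -2*log(2) + 6*log(3).

-2*log(2) + 6*log(3)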